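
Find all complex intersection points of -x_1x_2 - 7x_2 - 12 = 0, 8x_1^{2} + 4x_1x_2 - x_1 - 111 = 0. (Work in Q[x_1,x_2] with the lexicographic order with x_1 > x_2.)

Compute a lex Gröbner basis by Buchberger's algorithm.
f_1 = -x_1x_2 - 7x_2 - 12, LT = x_1x_2.
f_2 = 8x_1^{2} + 4x_1x_2 - x_1 - 111, LT = x_1^{2}.

S(f_1,f_2): lcm = x_1^{2}x_2. S = -\tfrac{1}{2}x_1x_2^{2} + \tfrac{57}{8}x_1x_2 + 12x_1 + \tfrac{111}{8}x_2.
  leading term x_1x_2^{2}: subtract (\tfrac{1}{2}x_2)·f_1 from -\tfrac{1}{2}x_1x_2^{2} + \tfrac{57}{8}x_1x_2 + 12x_1 + \tfrac{111}{8}x_2 → \tfrac{57}{8}x_1x_2 + 12x_1 + \tfrac{7}{2}x_2^{2} + \tfrac{159}{8}x_2
  leading term x_1x_2: subtract (-\tfrac{57}{8})·f_1 from \tfrac{57}{8}x_1x_2 + 12x_1 + \tfrac{7}{2}x_2^{2} + \tfrac{159}{8}x_2 → 12x_1 + \tfrac{7}{2}x_2^{2} - 30x_2 - \tfrac{171}{2}
  leading term x_1: no divisor's leading term divides it; move 12x_1 to the remainder.
  leading term x_2^{2}: no divisor's leading term divides it; move \tfrac{7}{2}x_2^{2} to the remainder.
  leading term x_2: no divisor's leading term divides it; move -30x_2 to the remainder.
  leading term 1: no divisor's leading term divides it; move -\tfrac{171}{2} to the remainder.
  remainder 12x_1 + \tfrac{7}{2}x_2^{2} - 30x_2 - \tfrac{171}{2} ≠ 0; add h_3 = 12x_1 + \tfrac{7}{2}x_2^{2} - 30x_2 - \tfrac{171}{2} to the basis.

S(f_1,h_3): lcm = x_1x_2. S = -\tfrac{7}{24}x_2^{3} + \tfrac{5}{2}x_2^{2} + \tfrac{113}{8}x_2 + 12.
  leading term x_2^{3}: no divisor's leading term divides it; move -\tfrac{7}{24}x_2^{3} to the remainder.
  leading term x_2^{2}: no divisor's leading term divides it; move \tfrac{5}{2}x_2^{2} to the remainder.
  leading term x_2: no divisor's leading term divides it; move \tfrac{113}{8}x_2 to the remainder.
  leading term 1: no divisor's leading term divides it; move 12 to the remainder.
  remainder -\tfrac{7}{24}x_2^{3} + \tfrac{5}{2}x_2^{2} + \tfrac{113}{8}x_2 + 12 ≠ 0; add h_4 = -\tfrac{7}{24}x_2^{3} + \tfrac{5}{2}x_2^{2} + \tfrac{113}{8}x_2 + 12 to the basis.

The other S-polynomials (S(f_2,h_3), S(f_1,h_4), S(f_2,h_4), S(h_3,h_4)) all reduce to 0 modulo the current basis, so we have a Gröbner basis.
Inter-reduce: drop elements whose leading term is divisible by another's, tail-reduce, and make monic.
Reduced Gröbner basis: {x_1 + \tfrac{7}{24}x_2^{2} - \tfrac{5}{2}x_2 - \tfrac{57}{8}, x_2^{3} - \tfrac{60}{7}x_2^{2} - \tfrac{339}{7}x_2 - \tfrac{288}{7}}.

The lex basis is triangular: the last element involves only x_2. Solving x_2^{3} - \tfrac{60}{7}x_2^{2} - \tfrac{339}{7}x_2 - \tfrac{288}{7} = 0 gives x_2 ∈ {-3, 81/14 - sqrt(9249)/14, 81/14 + sqrt(9249)/14}; substituting each value into the earlier elements determines the remaining variables.
  x_2 = -3: the earlier basis element becomes x_1 + 3 = 0, giving x_1 = -3 — point (-3, -3).
  x_2 = 81/14 - sqrt(9249)/14: the earlier basis element becomes x_1 - sqrt(9249)/16 + 31/16 = 0, giving x_1 = -31/16 + sqrt(9249)/16 — point (-31/16 + sqrt(9249)/16, 81/14 - sqrt(9249)/14).
  x_2 = 81/14 + sqrt(9249)/14: the earlier basis element becomes x_1 + 31/16 + sqrt(9249)/16 = 0, giving x_1 = -sqrt(9249)/16 - 31/16 — point (-sqrt(9249)/16 - 31/16, 81/14 + sqrt(9249)/14).
Check: every point annihilates each of the original generators.

{(-3, -3), (-31/16 + sqrt(9249)/16, 81/14 - sqrt(9249)/14), (-sqrt(9249)/16 - 31/16, 81/14 + sqrt(9249)/14)}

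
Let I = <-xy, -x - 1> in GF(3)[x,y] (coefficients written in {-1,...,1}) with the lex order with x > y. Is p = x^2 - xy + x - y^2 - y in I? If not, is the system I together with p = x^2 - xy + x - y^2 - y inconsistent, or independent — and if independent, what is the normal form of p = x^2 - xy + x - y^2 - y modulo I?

First compute the reduced Gröbner basis of I by Buchberger's algorithm.
f_1 = -xy, LT = xy.
f_2 = -x - 1, LT = x.

S(f_1,f_2): lcm = xy. S = -y.
  leading term y: no divisor's leading term divides it; move -y to the remainder.
  remainder -y ≠ 0; add h_3 = -y to the basis.

The other S-polynomials (S(f_1,h_3), S(f_2,h_3)) all reduce to 0 modulo the current basis, so we have a Gröbner basis.
Inter-reduce: drop elements whose leading term is divisible by another's, tail-reduce, and make monic.
Reduced Gröbner basis: {x + 1, y}.
Label its elements g_1 = x + 1, g_2 = y.

Reduce p = x^2 - xy + x - y^2 - y modulo G:
  leading term x^2: subtract (x)·g_1 from x^2 - xy + x - y^2 - y → -xy - y^2 - y
  leading term xy: subtract (-y)·g_1 from -xy - y^2 - y → -y^2
  leading term y^2: subtract (-y)·g_2 from -y^2 → 0
  normal form = 0.
Since the normal form is 0, p ∈ I.

x^2 - xy + x - y^2 - y lies in I (it reduces to 0).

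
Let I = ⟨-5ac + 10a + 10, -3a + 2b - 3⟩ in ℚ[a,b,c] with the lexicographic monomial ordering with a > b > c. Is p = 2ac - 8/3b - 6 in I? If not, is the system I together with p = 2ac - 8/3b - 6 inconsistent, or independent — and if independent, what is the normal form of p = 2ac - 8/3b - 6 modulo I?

First compute the reduced Gröbner basis of I by Buchberger's algorithm.
f_1 = -5ac + 10a + 10, LT = ac.
f_2 = -3a + 2b - 3, LT = a.

S(f_1,f_2): lcm = ac. S = -2a + ⅔bc - c - 2.
  leading term a: subtract (⅔)·f_2 from -2a + ⅔bc - c - 2 → ⅔bc - 4/3b - c
  leading term bc: no divisor's leading term divides it; move ⅔bc to the remainder.
  leading term b: no divisor's leading term divides it; move -4/3b to the remainder.
  leading term c: no divisor's leading term divides it; move -c to the remainder.
  remainder ⅔bc - 4/3b - c ≠ 0; add h_3 = ⅔bc - 4/3b - c to the basis.

The other S-polynomials (S(f_1,h_3), S(f_2,h_3)) all reduce to 0 modulo the current basis, so we have a Gröbner basis.
Inter-reduce: drop elements whose leading term is divisible by another's, tail-reduce, and make monic.
Reduced Gröbner basis: {a - ⅔b + 1, bc - 2b - 3/2c}.
Label its elements g_1 = a - ⅔b + 1, g_2 = bc - 2b - 3/2c.

Reduce p = 2ac - 8/3b - 6 modulo G:
  leading term ac: subtract (2c)·g_1 from 2ac - 8/3b - 6 → 4/3bc - 8/3b - 2c - 6
  leading term bc: subtract (4/3)·g_2 from 4/3bc - 8/3b - 2c - 6 → -6
  leading term 1: no divisor's leading term divides it; move -6 to the remainder.
  normal form = -6.
The normal form is nonzero, so p ∉ I. Since p minus its normal form lies in I, I + (p) = I + (r) where r = -6; decide whether this ideal is the whole ring.
Here r = -6 is a nonzero constant, hence a unit: 1 ∈ I + (p), the Gröbner basis of I + (p) is {1}, and the enlarged system has no common solution — adjoining p is inconsistent.

Adjoining 2ac - 8/3b - 6 makes the ideal the whole ring: the system is inconsistent.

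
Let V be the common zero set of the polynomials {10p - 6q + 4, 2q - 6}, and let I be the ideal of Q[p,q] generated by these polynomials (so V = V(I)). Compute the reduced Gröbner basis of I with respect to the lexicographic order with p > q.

This is the nonlinear analogue of row-reducing a linear system.

f_1 = 10p - 6q + 4, LT = p.
f_2 = 2q - 6, LT = q.

The S-polynomials (S(f_1,f_2)) all reduce to 0 modulo the current basis, so we have a Gröbner basis.

G = {p - \tfrac{7}{5}, q - 3}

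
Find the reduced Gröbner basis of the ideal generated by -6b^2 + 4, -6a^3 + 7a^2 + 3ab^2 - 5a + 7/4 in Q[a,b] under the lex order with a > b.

f_1 = -6b^2 + 4, LT = b^2.
f_2 = -6a^3 + 7a^2 + 3ab^2 - 5a + 7/4, LT = a^3.

The S-polynomials (S(f_1,f_2)) all reduce to 0 modulo the current basis, so we have a Gröbner basis.

G = {a^3 - 7/6a^2 + 1/2a - 7/24, b^2 - 2/3}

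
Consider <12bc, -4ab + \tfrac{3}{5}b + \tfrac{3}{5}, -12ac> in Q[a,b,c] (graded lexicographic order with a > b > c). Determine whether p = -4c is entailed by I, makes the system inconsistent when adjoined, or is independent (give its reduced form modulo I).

First compute the reduced Gröbner basis of I by Buchberger's algorithm.
f_1 = 12bc, LT = bc.
f_2 = -4ab + \tfrac{3}{5}b + \tfrac{3}{5}, LT = ab.
f_3 = -12ac, LT = ac.

S(f_1,f_2): lcm = abc. S = \tfrac{3}{20}bc + \tfrac{3}{20}c.
  leading term bc: subtract (\tfrac{1}{80})·f_1 from \tfrac{3}{20}bc + \tfrac{3}{20}c → \tfrac{3}{20}c
  leading term c: no divisor's leading term divides it; move \tfrac{3}{20}c to the remainder.
  remainder \tfrac{3}{20}c ≠ 0; add h_4 = \tfrac{3}{20}c to the basis.

S(f_1,f_3): lcm = abc. S = 0.
  remainder 0.

S(f_2,f_3): lcm = abc. S = -\tfrac{3}{20}bc - \tfrac{3}{20}c.
  leading term bc: subtract (-\tfrac{1}{80})·f_1 from -\tfrac{3}{20}bc - \tfrac{3}{20}c → -\tfrac{3}{20}c
  leading term c: subtract (-1)·h_4 from -\tfrac{3}{20}c → 0
  remainder 0.

S(f_1,h_4): lcm = bc. S = 0.
  remainder 0.

S(f_2,h_4): leading monomials are coprime, so the S-polynomial reduces to 0 (Buchberger's first criterion).
S(f_3,h_4): lcm = ac. S = 0.
  remainder 0.

Every S-polynomial of the final basis reduces to 0, so we have a Gröbner basis.
Inter-reduce: drop elements whose leading term is divisible by another's, tail-reduce, and make monic.
Reduced Gröbner basis: {ab - \tfrac{3}{20}b - \tfrac{3}{20}, c}.
Label its elements g_1 = ab - \tfrac{3}{20}b - \tfrac{3}{20}, g_2 = c.

Reduce p = -4c modulo G:
  leading term c: subtract (-4)·g_2 from -4c → 0
  normal form = 0.
Since the normal form is 0, p ∈ I.

-4c lies in I (it reduces to 0).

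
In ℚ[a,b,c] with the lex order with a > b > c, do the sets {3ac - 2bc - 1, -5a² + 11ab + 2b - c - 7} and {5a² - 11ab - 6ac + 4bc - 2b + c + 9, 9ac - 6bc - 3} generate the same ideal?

Two ideals are equal iff their reduced Gröbner bases coincide (the reduced basis is unique for a fixed ordering).
Buchberger on the first generating set:
f_1 = 3ac - 2bc - 1, LT = ac.
f_2 = -5a² + 11ab + 2b - c - 7, LT = a².

S(f_1,f_2): lcm = a²c. S = 23/15abc - ⅓a + ⅖bc - ⅕c² - 7/5c.
  leading term abc: subtract (23/45b)·f_1 from 23/15abc - ⅓a + ⅖bc - ⅕c² - 7/5c → -⅓a + 46/45b²c + ⅖bc + 23/45b - ⅕c² - 7/5c
  leading term a: no divisor's leading term divides it; move -⅓a to the remainder.
  leading term b²c: no divisor's leading term divides it; move 46/45b²c to the remainder.
  leading term bc: no divisor's leading term divides it; move ⅖bc to the remainder.
  leading term b: no divisor's leading term divides it; move 23/45b to the remainder.
  leading term c²: no divisor's leading term divides it; move -⅕c² to the remainder.
  leading term c: no divisor's leading term divides it; move -7/5c to the remainder.
  remainder -⅓a + 46/45b²c + ⅖bc + 23/45b - ⅕c² - 7/5c ≠ 0; add g_3 = -⅓a + 46/45b²c + ⅖bc + 23/45b - ⅕c² - 7/5c to the basis.

S(f_1,g_3): lcm = ac. S = 46/15b²c² + 6/5bc² + 13/15bc - ⅗c³ - 21/5c² - ⅓.
  leading term b²c²: no divisor's leading term divides it; move 46/15b²c² to the remainder.
  leading term bc²: no divisor's leading term divides it; move 6/5bc² to the remainder.
  leading term bc: no divisor's leading term divides it; move 13/15bc to the remainder.
  leading term c³: no divisor's leading term divides it; move -⅗c³ to the remainder.
  leading term c²: no divisor's leading term divides it; move -21/5c² to the remainder.
  leading term 1: no divisor's leading term divides it; move -⅓ to the remainder.
  remainder 46/15b²c² + 6/5bc² + 13/15bc - ⅗c³ - 21/5c² - ⅓ ≠ 0; add g_4 = 46/15b²c² + 6/5bc² + 13/15bc - ⅗c³ - 21/5c² - ⅓ to the basis.

The other S-polynomials (S(f_2,g_3), S(f_1,g_4), S(f_2,g_4), S(g_3,g_4)) all reduce to 0 modulo the current basis, so we have a Gröbner basis.
Inter-reduce: drop elements whose leading term is divisible by another's, tail-reduce, and make monic.
Reduced Gröbner basis: {a - 46/15b²c - 6/5bc - 23/15b + ⅗c² + 21/5c, b²c² + 9/23bc² + 13/46bc - 9/46c³ - 63/46c² - 5/46}.

Buchberger on the second generating set:
h_1 = 5a² - 11ab - 6ac + 4bc - 2b + c + 9, LT = a².
h_2 = 9ac - 6bc - 3, LT = ac.

S(h_1,h_2): lcm = a²c. S = -23/15abc - 6/5ac² + ⅓a + ⅘bc² - ⅖bc + ⅕c² + 9/5c.
  leading term abc: subtract (-23/135b)·h_2 from -23/15abc - 6/5ac² + ⅓a + ⅘bc² - ⅖bc + ⅕c² + 9/5c → -6/5ac² + ⅓a - 46/45b²c + ⅘bc² - ⅖bc - 23/45b + ⅕c² + 9/5c
  leading term ac²: subtract (-2/15c)·h_2 from -6/5ac² + ⅓a - 46/45b²c + ⅘bc² - ⅖bc - 23/45b + ⅕c² + 9/5c → ⅓a - 46/45b²c - ⅖bc - 23/45b + ⅕c² + 7/5c
  leading term a: no divisor's leading term divides it; move ⅓a to the remainder.
  leading term b²c: no divisor's leading term divides it; move -46/45b²c to the remainder.
  leading term bc: no divisor's leading term divides it; move -⅖bc to the remainder.
  leading term b: no divisor's leading term divides it; move -23/45b to the remainder.
  leading term c²: no divisor's leading term divides it; move ⅕c² to the remainder.
  leading term c: no divisor's leading term divides it; move 7/5c to the remainder.
  remainder ⅓a - 46/45b²c - ⅖bc - 23/45b + ⅕c² + 7/5c ≠ 0; add k_3 = ⅓a - 46/45b²c - ⅖bc - 23/45b + ⅕c² + 7/5c to the basis.

S(h_2,k_3): lcm = ac. S = 46/15b²c² + 6/5bc² + 13/15bc - ⅗c³ - 21/5c² - ⅓.
  leading term b²c²: no divisor's leading term divides it; move 46/15b²c² to the remainder.
  leading term bc²: no divisor's leading term divides it; move 6/5bc² to the remainder.
  leading term bc: no divisor's leading term divides it; move 13/15bc to the remainder.
  leading term c³: no divisor's leading term divides it; move -⅗c³ to the remainder.
  leading term c²: no divisor's leading term divides it; move -21/5c² to the remainder.
  leading term 1: no divisor's leading term divides it; move -⅓ to the remainder.
  remainder 46/15b²c² + 6/5bc² + 13/15bc - ⅗c³ - 21/5c² - ⅓ ≠ 0; add k_4 = 46/15b²c² + 6/5bc² + 13/15bc - ⅗c³ - 21/5c² - ⅓ to the basis.

The other S-polynomials (S(h_1,k_3), S(h_1,k_4), S(h_2,k_4), S(k_3,k_4)) all reduce to 0 modulo the current basis, so we have a Gröbner basis.
Inter-reduce: drop elements whose leading term is divisible by another's, tail-reduce, and make monic.
Reduced Gröbner basis: {a - 46/15b²c - 6/5bc - 23/15b + ⅗c² + 21/5c, b²c² + 9/23bc² + 13/46bc - 9/46c³ - 63/46c² - 5/46}.

The two bases agree; hence the ideals are identical.

Yes, the ideals are equal.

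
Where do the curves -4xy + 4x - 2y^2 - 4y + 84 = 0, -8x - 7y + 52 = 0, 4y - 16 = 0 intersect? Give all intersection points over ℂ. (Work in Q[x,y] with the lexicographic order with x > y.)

Compute a lex Gröbner basis by Buchberger's algorithm.
f_1 = -4xy + 4x - 2y^2 - 4y + 84, LT = xy.
f_2 = -8x - 7y + 52, LT = x.
f_3 = 4y - 16, LT = y.

The S-polynomials (S(f_1,f_2), S(f_1,f_3), S(f_2,f_3)) all reduce to 0 modulo the current basis, so we have a Gröbner basis.
Inter-reduce: drop elements whose leading term is divisible by another's, tail-reduce, and make monic.
Reduced Gröbner basis: {x - 3, y - 4}.

Elimination: the polynomial y - 4 lies in the elimination ideal for y, so y ∈ {4}. For each such y, the remaining basis elements (now univariate) give the rest of the solution.
  y = 4: the earlier basis element becomes x - 3 = 0, giving x = 3 — point (3, 4).

{(3, 4)}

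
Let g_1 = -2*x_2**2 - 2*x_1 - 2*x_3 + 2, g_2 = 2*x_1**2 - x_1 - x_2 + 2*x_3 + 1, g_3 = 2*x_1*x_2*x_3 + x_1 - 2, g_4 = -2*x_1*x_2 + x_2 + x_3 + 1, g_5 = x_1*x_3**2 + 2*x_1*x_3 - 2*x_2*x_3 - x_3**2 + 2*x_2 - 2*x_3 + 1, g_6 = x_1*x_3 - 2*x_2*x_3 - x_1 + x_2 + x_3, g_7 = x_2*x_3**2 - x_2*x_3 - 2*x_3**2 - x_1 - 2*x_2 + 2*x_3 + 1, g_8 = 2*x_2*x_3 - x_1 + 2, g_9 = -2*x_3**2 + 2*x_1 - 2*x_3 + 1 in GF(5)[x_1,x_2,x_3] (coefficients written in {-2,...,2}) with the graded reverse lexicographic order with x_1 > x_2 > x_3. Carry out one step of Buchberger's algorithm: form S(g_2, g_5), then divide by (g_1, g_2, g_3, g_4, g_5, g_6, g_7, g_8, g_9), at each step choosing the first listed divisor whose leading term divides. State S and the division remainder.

S(g_2, g_5) = -2*x_1**2*x_3 + 2*x_1*x_2*x_3 - 2*x_1*x_3**2 + 2*x_2*x_3**2 + x_3**3 - 2*x_1*x_2 + 2*x_1*x_3 - 2*x_3**2 - x_1; remainder on division = -x_1 + x_2 - 2*x_3.

lcm(LM(g_2), LM(g_5)) = x_1**2*x_3**2.
S = (lcm/LT(g_2))·g_2 − (lcm/LT(g_5))·g_5 = -2*x_1**2*x_3 + 2*x_1*x_2*x_3 - 2*x_1*x_3**2 + 2*x_2*x_3**2 + x_3**3 - 2*x_1*x_2 + 2*x_1*x_3 - 2*x_3**2 - x_1.
Reduce S modulo (g_1, g_2, g_3, g_4, g_5, g_6, g_7, g_8, g_9) in that order:
  leading term x_1**2*x_3: subtract (-x_3)·g_2 from -2*x_1**2*x_3 + 2*x_1*x_2*x_3 - 2*x_1*x_3**2 + 2*x_2*x_3**2 + x_3**3 - 2*x_1*x_2 + 2*x_1*x_3 - 2*x_3**2 - x_1 → 2*x_1*x_2*x_3 - 2*x_1*x_3**2 + 2*x_2*x_3**2 + x_3**3 - 2*x_1*x_2 + x_1*x_3 - x_2*x_3 - x_1 + x_3
  leading term x_1*x_2*x_3: subtract (1)·g_3 from 2*x_1*x_2*x_3 - 2*x_1*x_3**2 + 2*x_2*x_3**2 + x_3**3 - 2*x_1*x_2 + x_1*x_3 - x_2*x_3 - x_1 + x_3 → -2*x_1*x_3**2 + 2*x_2*x_3**2 + x_3**3 - 2*x_1*x_2 + x_1*x_3 - x_2*x_3 - 2*x_1 + x_3 + 2
  leading term x_1*x_3**2: subtract (-2)·g_5 from -2*x_1*x_3**2 + 2*x_2*x_3**2 + x_3**3 - 2*x_1*x_2 + x_1*x_3 - x_2*x_3 - 2*x_1 + x_3 + 2 → 2*x_2*x_3**2 + x_3**3 - 2*x_1*x_2 - 2*x_3**2 - 2*x_1 - x_2 + 2*x_3 - 1
  leading term x_2*x_3**2: subtract (2)·g_7 from 2*x_2*x_3**2 + x_3**3 - 2*x_1*x_2 - 2*x_3**2 - 2*x_1 - x_2 + 2*x_3 - 1 → x_3**3 - 2*x_1*x_2 + 2*x_2*x_3 + 2*x_3**2 - 2*x_2 - 2*x_3 + 2
  leading term x_3**3: subtract (2*x_3)·g_9 from x_3**3 - 2*x_1*x_2 + 2*x_2*x_3 + 2*x_3**2 - 2*x_2 - 2*x_3 + 2 → -2*x_1*x_2 + x_1*x_3 + 2*x_2*x_3 + x_3**2 - 2*x_2 + x_3 + 2
  leading term x_1*x_2: subtract (1)·g_4 from -2*x_1*x_2 + x_1*x_3 + 2*x_2*x_3 + x_3**2 - 2*x_2 + x_3 + 2 → x_1*x_3 + 2*x_2*x_3 + x_3**2 + 2*x_2 + 1
  leading term x_1*x_3: subtract (1)·g_6 from x_1*x_3 + 2*x_2*x_3 + x_3**2 + 2*x_2 + 1 → -x_2*x_3 + x_3**2 + x_1 + x_2 - x_3 + 1
  leading term x_2*x_3: subtract (2)·g_8 from -x_2*x_3 + x_3**2 + x_1 + x_2 - x_3 + 1 → x_3**2 - 2*x_1 + x_2 - x_3 + 2
  leading term x_3**2: subtract (2)·g_9 from x_3**2 - 2*x_1 + x_2 - x_3 + 2 → -x_1 + x_2 - 2*x_3
  leading term x_1: no divisor's leading term divides it; move -x_1 to the remainder.
  leading term x_2: no divisor's leading term divides it; move x_2 to the remainder.
  leading term x_3: no divisor's leading term divides it; move -2*x_3 to the remainder.
The remainder -x_1 + x_2 - 2*x_3 is nonzero, so it would be added as the next basis element.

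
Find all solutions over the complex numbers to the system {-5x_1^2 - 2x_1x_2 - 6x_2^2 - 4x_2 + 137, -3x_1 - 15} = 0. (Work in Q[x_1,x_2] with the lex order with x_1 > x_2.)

Compute a lex Gröbner basis by Buchberger's algorithm.
f_1 = -5x_1^2 - 2x_1x_2 - 6x_2^2 - 4x_2 + 137, LT = x_1^2.
f_2 = -3x_1 - 15, LT = x_1.

S(f_1,f_2): lcm = x_1^2. S = 2/5x_1x_2 - 5x_1 + 6/5x_2^2 + 4/5x_2 - 137/5.
  leading term x_1x_2: subtract (-2/15x_2)·f_2 from 2/5x_1x_2 - 5x_1 + 6/5x_2^2 + 4/5x_2 - 137/5 → -5x_1 + 6/5x_2^2 - 6/5x_2 - 137/5
  leading term x_1: subtract (5/3)·f_2 from -5x_1 + 6/5x_2^2 - 6/5x_2 - 137/5 → 6/5x_2^2 - 6/5x_2 - 12/5
  leading term x_2^2: no divisor's leading term divides it; move 6/5x_2^2 to the remainder.
  leading term x_2: no divisor's leading term divides it; move -6/5x_2 to the remainder.
  leading term 1: no divisor's leading term divides it; move -12/5 to the remainder.
  remainder 6/5x_2^2 - 6/5x_2 - 12/5 ≠ 0; add h_3 = 6/5x_2^2 - 6/5x_2 - 12/5 to the basis.

S(f_1,h_3): leading monomials are coprime, so the S-polynomial reduces to 0 (Buchberger's first criterion).
S(f_2,h_3): leading monomials are coprime, so the S-polynomial reduces to 0 (Buchberger's first criterion).
Every S-polynomial of the final basis reduces to 0, so we have a Gröbner basis.
Inter-reduce: drop elements whose leading term is divisible by another's, tail-reduce, and make monic.
Reduced Gröbner basis: {x_1 + 5, x_2^2 - x_2 - 2}.

The lex basis is triangular: the last element involves only x_2. Solving x_2^2 - x_2 - 2 = 0 gives x_2 ∈ {-1, 2}; substituting each value into the earlier elements determines the remaining variables.
  x_2 = -1: the earlier basis element becomes x_1 + 5 = 0, giving x_1 = -5 — point (-5, -1).
  x_2 = 2: the earlier basis element becomes x_1 + 5 = 0, giving x_1 = -5 — point (-5, 2).

{(-5, -1), (-5, 2)}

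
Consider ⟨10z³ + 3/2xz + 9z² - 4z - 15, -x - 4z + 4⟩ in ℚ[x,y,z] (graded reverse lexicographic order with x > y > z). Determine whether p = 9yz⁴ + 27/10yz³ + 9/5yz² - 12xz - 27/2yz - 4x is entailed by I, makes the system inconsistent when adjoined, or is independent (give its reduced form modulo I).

First compute the reduced Gröbner basis of I by Buchberger's algorithm.
f_1 = 10z³ + 3/2xz + 9z² - 4z - 15, LT = z³.
f_2 = -x - 4z + 4, LT = x.

The S-polynomials (S(f_1,f_2)) all reduce to 0 modulo the current basis, so we have a Gröbner basis.
Inter-reduce: drop elements whose leading term is divisible by another's, tail-reduce, and make monic.
Reduced Gröbner basis: {z³ + 3/10z² + ⅕z - 3/2, x + 4z - 4}.
Label its elements g_1 = z³ + 3/10z² + ⅕z - 3/2, g_2 = x + 4z - 4.

Reduce p = 9yz⁴ + 27/10yz³ + 9/5yz² - 12xz - 27/2yz - 4x modulo G:
  leading term yz⁴: subtract (9yz)·g_1 from 9yz⁴ + 27/10yz³ + 9/5yz² - 12xz - 27/2yz - 4x → -12xz - 4x
  leading term xz: subtract (-12z)·g_2 from -12xz - 4x → 48z² - 4x - 48z
  leading term z²: no divisor's leading term divides it; move 48z² to the remainder.
  leading term x: subtract (-4)·g_2 from -4x - 48z → -32z - 16
  leading term z: no divisor's leading term divides it; move -32z to the remainder.
  leading term 1: no divisor's leading term divides it; move -16 to the remainder.
  normal form = 48z² - 32z - 16.
The normal form is nonzero, so p ∉ I. Since p minus its normal form lies in I, I + (p) = I + (r) where r = 48z² - 32z - 16; decide whether this ideal is the whole ring.
Run Buchberger on G together with r (pairs among the g_i already reduce to 0 since G is a Gröbner basis):
g_1 = z³ + 3/10z² + ⅕z - 3/2, LT = z³.
g_2 = x + 4z - 4, LT = x.
r = 48z² - 32z - 16, LT = z².

S(g_1,r): lcm = z³. S = 29/30z² + 8/15z - 3/2.
  reduce S modulo (g_1, g_2, r):
  remainder 53/45z - 53/45 ≠ 0; add m_4 = 53/45z - 53/45 to the basis.

The other S-polynomials (S(g_1,g_2), S(g_2,r), S(g_1,m_4), S(g_2,m_4), S(r,m_4)) all reduce to 0 modulo the current basis, so we have a Gröbner basis.
Inter-reduce: drop elements whose leading term is divisible by another's, tail-reduce, and make monic.
Reduced Gröbner basis: {x, z - 1}.
The reduced Gröbner basis of I + (p) is {x, z - 1} ≠ {1}, a proper ideal, so the enlarged system stays consistent: p is independent of I, with normal form 48z² - 32z - 16.

9yz⁴ + 27/10yz³ + 9/5yz² - 12xz - 27/2yz - 4x is independent of I; its normal form modulo I is 48z² - 32z - 16.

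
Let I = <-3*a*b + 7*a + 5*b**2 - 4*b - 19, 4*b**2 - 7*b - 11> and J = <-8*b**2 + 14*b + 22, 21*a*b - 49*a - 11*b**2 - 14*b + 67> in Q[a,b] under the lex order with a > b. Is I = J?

For a fixed monomial order, each ideal has a unique reduced Gröbner basis; comparing bases decides equality.
Buchberger on the first generating set:
f_1 = -3*a*b + 7*a + 5*b**2 - 4*b - 19, LT = a*b.
f_2 = 4*b**2 - 7*b - 11, LT = b**2.

S(f_1,f_2): lcm = a*b**2. S = -7/12*a*b + 11/4*a - 5/3*b**3 + 4/3*b**2 + 19/3*b.
  leading term a*b: subtract (7/36)·f_1 from -7/12*a*b + 11/4*a - 5/3*b**3 + 4/3*b**2 + 19/3*b → 25/18*a - 5/3*b**3 + 13/36*b**2 + 64/9*b + 133/36
  leading term a: no divisor's leading term divides it; move 25/18*a to the remainder.
  leading term b**3: subtract (-5/12*b)·f_2 from -5/3*b**3 + 13/36*b**2 + 64/9*b + 133/36 → -23/9*b**2 + 91/36*b + 133/36
  leading term b**2: subtract (-23/36)·f_2 from -23/9*b**2 + 91/36*b + 133/36 → -35/18*b - 10/3
  leading term b: no divisor's leading term divides it; move -35/18*b to the remainder.
  leading term 1: no divisor's leading term divides it; move -10/3 to the remainder.
  remainder 25/18*a - 35/18*b - 10/3 ≠ 0; add g_3 = 25/18*a - 35/18*b - 10/3 to the basis.

S(f_1,g_3): lcm = a*b. S = -7/3*a - 4/15*b**2 + 56/15*b + 19/3.
  leading term a: subtract (-42/25)·g_3 from -7/3*a - 4/15*b**2 + 56/15*b + 19/3 → -4/15*b**2 + 7/15*b + 11/15
  leading term b**2: subtract (-1/15)·f_2 from -4/15*b**2 + 7/15*b + 11/15 → 0
  remainder 0.

S(f_2,g_3): leading monomials are coprime, so the S-polynomial reduces to 0 (Buchberger's first criterion).
Every S-polynomial of the final basis reduces to 0, so we have a Gröbner basis.
Inter-reduce: drop elements whose leading term is divisible by another's, tail-reduce, and make monic.
Reduced Gröbner basis: {a - 7/5*b - 12/5, b**2 - 7/4*b - 11/4}.

Buchberger on the second generating set:
h_1 = -8*b**2 + 14*b + 22, LT = b**2.
h_2 = 21*a*b - 49*a - 11*b**2 - 14*b + 67, LT = a*b.

S(h_1,h_2): lcm = a*b**2. S = 7/12*a*b - 11/4*a + 11/21*b**3 + 2/3*b**2 - 67/21*b.
  leading term a*b: subtract (1/36)·h_2 from 7/12*a*b - 11/4*a + 11/21*b**3 + 2/3*b**2 - 67/21*b → -25/18*a + 11/21*b**3 + 35/36*b**2 - 353/126*b - 67/36
  leading term a: no divisor's leading term divides it; move -25/18*a to the remainder.
  leading term b**3: subtract (-11/168*b)·h_1 from 11/21*b**3 + 35/36*b**2 - 353/126*b - 67/36 → 17/9*b**2 - 49/36*b - 67/36
  leading term b**2: subtract (-17/72)·h_1 from 17/9*b**2 - 49/36*b - 67/36 → 35/18*b + 10/3
  leading term b: no divisor's leading term divides it; move 35/18*b to the remainder.
  leading term 1: no divisor's leading term divides it; move 10/3 to the remainder.
  remainder -25/18*a + 35/18*b + 10/3 ≠ 0; add k_3 = -25/18*a + 35/18*b + 10/3 to the basis.

S(h_1,k_3): leading monomials are coprime, so the S-polynomial reduces to 0 (Buchberger's first criterion).
S(h_2,k_3): lcm = a*b. S = -7/3*a + 92/105*b**2 + 26/15*b + 67/21.
  leading term a: subtract (42/25)·k_3 from -7/3*a + 92/105*b**2 + 26/15*b + 67/21 → 92/105*b**2 - 23/15*b - 253/105
  leading term b**2: subtract (-23/210)·h_1 from 92/105*b**2 - 23/15*b - 253/105 → 0
  remainder 0.

Every S-polynomial of the final basis reduces to 0, so we have a Gröbner basis.
Inter-reduce: drop elements whose leading term is divisible by another's, tail-reduce, and make monic.
Reduced Gröbner basis: {a - 7/5*b - 12/5, b**2 - 7/4*b - 11/4}.

These coincide, so the ideals are equal.

Yes, the ideals are equal.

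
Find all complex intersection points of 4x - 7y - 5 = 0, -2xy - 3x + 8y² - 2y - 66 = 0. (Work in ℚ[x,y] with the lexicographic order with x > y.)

{(-4, -3), (247/24, 31/6)}

Compute a lex Gröbner basis by Buchberger's algorithm.
f_1 = 4x - 7y - 5, LT = x.
f_2 = -2xy - 3x + 8y² - 2y - 66, LT = xy.

S(f_1,f_2): lcm = xy. S = -3/2x + 9/4y² - 9/4y - 33.
  leading term x: subtract (-⅜)·f_1 from -3/2x + 9/4y² - 9/4y - 33 → 9/4y² - 39/8y - 279/8
  leading term y²: no divisor's leading term divides it; move 9/4y² to the remainder.
  leading term y: no divisor's leading term divides it; move -39/8y to the remainder.
  leading term 1: no divisor's leading term divides it; move -279/8 to the remainder.
  remainder 9/4y² - 39/8y - 279/8 ≠ 0; add h_3 = 9/4y² - 39/8y - 279/8 to the basis.

The other S-polynomials (S(f_1,h_3), S(f_2,h_3)) all reduce to 0 modulo the current basis, so we have a Gröbner basis.
Inter-reduce: drop elements whose leading term is divisible by another's, tail-reduce, and make monic.
Reduced Gröbner basis: {x - 7/4y - 5/4, y² - 13/6y - 31/2}.

Elimination: the polynomial y² - 13/6y - 31/2 lies in the elimination ideal for y, so y ∈ {-3, 31/6}. For each such y, the remaining basis elements (now univariate) give the rest of the solution.
  y = -3: the earlier basis element becomes x + 4 = 0, giving x = -4 — point (-4, -3).
  y = 31/6: the earlier basis element becomes x - 247/24 = 0, giving x = 247/24 — point (247/24, 31/6).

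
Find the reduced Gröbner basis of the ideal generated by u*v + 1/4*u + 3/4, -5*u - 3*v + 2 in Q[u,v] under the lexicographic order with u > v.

G = {u + 3/5*v - 2/5, v**2 - 5/12*v - 17/12}

Buchberger's algorithm terminates because the ascending chain of leading-term ideals stabilizes.

f_1 = u*v + 1/4*u + 3/4, LT = u*v.
f_2 = -5*u - 3*v + 2, LT = u.

S(f_1,f_2): lcm = u*v. S = 1/4*u - 3/5*v**2 + 2/5*v + 3/4.
  leading term u: subtract (-1/20)·f_2 from 1/4*u - 3/5*v**2 + 2/5*v + 3/4 → -3/5*v**2 + 1/4*v + 17/20
  leading term v**2: no divisor's leading term divides it; move -3/5*v**2 to the remainder.
  leading term v: no divisor's leading term divides it; move 1/4*v to the remainder.
  leading term 1: no divisor's leading term divides it; move 17/20 to the remainder.
  remainder -3/5*v**2 + 1/4*v + 17/20 ≠ 0; add g_3 = -3/5*v**2 + 1/4*v + 17/20 to the basis.

The other S-polynomials (S(f_1,g_3), S(f_2,g_3)) all reduce to 0 modulo the current basis, so we have a Gröbner basis.
Inter-reduce: drop elements whose leading term is divisible by another's, tail-reduce, and make monic.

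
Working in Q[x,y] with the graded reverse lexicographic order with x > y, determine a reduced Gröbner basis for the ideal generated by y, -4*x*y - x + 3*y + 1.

G = {x - 1, y}

Buchberger's algorithm terminates because the ascending chain of leading-term ideals stabilizes.

f_1 = y, LT = y.
f_2 = -4*x*y - x + 3*y + 1, LT = x*y.

S(f_1,f_2): lcm = x*y. S = -1/4*x + 3/4*y + 1/4.
  leading term x: no divisor's leading term divides it; move -1/4*x to the remainder.
  leading term y: subtract (3/4)·f_1 from 3/4*y + 1/4 → 1/4
  leading term 1: no divisor's leading term divides it; move 1/4 to the remainder.
  remainder -1/4*x + 1/4 ≠ 0; add g_3 = -1/4*x + 1/4 to the basis.

The other S-polynomials (S(f_1,g_3), S(f_2,g_3)) all reduce to 0 modulo the current basis, so we have a Gröbner basis.
Inter-reduce: drop elements whose leading term is divisible by another's, tail-reduce, and make monic.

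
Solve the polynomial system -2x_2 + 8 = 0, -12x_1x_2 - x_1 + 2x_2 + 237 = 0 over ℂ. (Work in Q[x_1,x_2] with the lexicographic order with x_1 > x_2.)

{(5, 4)}

Compute a lex Gröbner basis by Buchberger's algorithm.
f_1 = -2x_2 + 8, LT = x_2.
f_2 = -12x_1x_2 - x_1 + 2x_2 + 237, LT = x_1x_2.

S(f_1,f_2): lcm = x_1x_2. S = -\tfrac{49}{12}x_1 + \tfrac{1}{6}x_2 + \tfrac{79}{4}.
  reduce S modulo (f_1, f_2):
  remainder -\tfrac{49}{12}x_1 + \tfrac{245}{12} ≠ 0; add h_3 = -\tfrac{49}{12}x_1 + \tfrac{245}{12} to the basis.

The other S-polynomials (S(f_1,h_3), S(f_2,h_3)) all reduce to 0 modulo the current basis, so we have a Gröbner basis.
Inter-reduce: drop elements whose leading term is divisible by another's, tail-reduce, and make monic.
Reduced Gröbner basis: {x_1 - 5, x_2 - 4}.

The lex basis is triangular: the last element involves only x_2. Solving x_2 - 4 = 0 gives x_2 ∈ {4}; substituting each value into the earlier elements determines the remaining variables.
  x_2 = 4: the earlier basis element becomes x_1 - 5 = 0, giving x_1 = 5 — point (5, 4).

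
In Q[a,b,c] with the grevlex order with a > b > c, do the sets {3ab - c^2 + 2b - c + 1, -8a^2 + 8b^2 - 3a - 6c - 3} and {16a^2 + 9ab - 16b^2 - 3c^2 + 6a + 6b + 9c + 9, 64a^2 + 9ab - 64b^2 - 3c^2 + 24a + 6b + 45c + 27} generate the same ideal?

Yes, the ideals are equal.

Since reduced Gröbner bases are canonical representatives of ideals under a given ordering, it suffices to compute and compare them.
Buchberger on the first generating set:
f_1 = 3ab - c^2 + 2b - c + 1, LT = ab.
f_2 = -8a^2 + 8b^2 - 3a - 6c - 3, LT = a^2.

S(f_1,f_2): lcm = a^2b. S = b^3 - 1/3ac^2 + 7/24ab - 1/3ac - 3/4bc + 1/3a - 3/8b.
  reduce S modulo (f_1, f_2):
  remainder b^3 - 1/3ac^2 - 1/3ac - 3/4bc + 7/72c^2 + 1/3a - 41/72b + 7/72c - 7/72 ≠ 0; add g_3 = b^3 - 1/3ac^2 - 1/3ac - 3/4bc + 7/72c^2 + 1/3a - 41/72b + 7/72c - 7/72 to the basis.

The other S-polynomials (S(f_1,g_3), S(f_2,g_3)) all reduce to 0 modulo the current basis, so we have a Gröbner basis.
Inter-reduce: drop elements whose leading term is divisible by another's, tail-reduce, and make monic.
Reduced Gröbner basis: {b^3 - 1/3ac^2 - 1/3ac - 3/4bc + 7/72c^2 + 1/3a - 41/72b + 7/72c - 7/72, a^2 - b^2 + 3/8a + 3/4c + 3/8, ab - 1/3c^2 + 2/3b - 1/3c + 1/3}.

Buchberger on the second generating set:
h_1 = 16a^2 + 9ab - 16b^2 - 3c^2 + 6a + 6b + 9c + 9, LT = a^2.
h_2 = 64a^2 + 9ab - 64b^2 - 3c^2 + 24a + 6b + 45c + 27, LT = a^2.

S(h_1,h_2): lcm = a^2. S = 27/64ab - 9/64c^2 + 9/32b - 9/64c + 9/64.
  reduce S modulo (h_1, h_2):
  remainder 27/64ab - 9/64c^2 + 9/32b - 9/64c + 9/64 ≠ 0; add k_3 = 27/64ab - 9/64c^2 + 9/32b - 9/64c + 9/64 to the basis.

S(h_1,k_3): lcm = a^2b. S = 9/16ab^2 - b^3 + 1/3ac^2 - 3/16bc^2 - 7/24ab + 3/8b^2 + 1/3ac + 9/16bc - 1/3a + 9/16b.
  reduce S modulo (h_1, h_2, k_3):
  remainder -b^3 + 1/3ac^2 + 1/3ac + 3/4bc - 7/72c^2 - 1/3a + 41/72b - 7/72c + 7/72 ≠ 0; add k_4 = -b^3 + 1/3ac^2 + 1/3ac + 3/4bc - 7/72c^2 - 1/3a + 41/72b - 7/72c + 7/72 to the basis.

The other S-polynomials (S(h_2,k_3), S(h_1,k_4), S(h_2,k_4), S(k_3,k_4)) all reduce to 0 modulo the current basis, so we have a Gröbner basis.
Inter-reduce: drop elements whose leading term is divisible by another's, tail-reduce, and make monic.
Reduced Gröbner basis: {b^3 - 1/3ac^2 - 1/3ac - 3/4bc + 7/72c^2 + 1/3a - 41/72b + 7/72c - 7/72, a^2 - b^2 + 3/8a + 3/4c + 3/8, ab - 1/3c^2 + 2/3b - 1/3c + 1/3}.

Same reduced basis, so the two generating sets span the same ideal.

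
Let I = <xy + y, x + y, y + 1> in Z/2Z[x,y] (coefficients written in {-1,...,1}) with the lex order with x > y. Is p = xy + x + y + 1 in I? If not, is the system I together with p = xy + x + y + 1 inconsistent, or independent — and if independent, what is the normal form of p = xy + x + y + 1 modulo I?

xy + x + y + 1 lies in I (it reduces to 0).

First compute the reduced Gröbner basis of I by Buchberger's algorithm.
f_1 = xy + y, LT = xy.
f_2 = x + y, LT = x.
f_3 = y + 1, LT = y.

The S-polynomials (S(f_1,f_2), S(f_1,f_3), S(f_2,f_3)) all reduce to 0 modulo the current basis, so we have a Gröbner basis.
Inter-reduce: drop elements whose leading term is divisible by another's, tail-reduce, and make monic.
Reduced Gröbner basis: {x + 1, y + 1}.
Label its elements g_1 = x + 1, g_2 = y + 1.

Reduce p = xy + x + y + 1 modulo G:
  leading term xy: subtract (y)·g_1 from xy + x + y + 1 → x + 1
  leading term x: subtract (1)·g_1 from x + 1 → 0
  normal form = 0.
Since the normal form is 0, p ∈ I.

The remainder on division by a Gröbner basis is unique — it is the normal form.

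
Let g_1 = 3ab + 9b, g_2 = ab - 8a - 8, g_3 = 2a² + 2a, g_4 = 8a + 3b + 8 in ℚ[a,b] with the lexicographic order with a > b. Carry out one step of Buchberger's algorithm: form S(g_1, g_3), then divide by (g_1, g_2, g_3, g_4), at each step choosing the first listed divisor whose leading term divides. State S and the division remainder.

lcm(LM(g_1), LM(g_3)) = a²b.
S = (lcm/LT(g_1))·g_1 − (lcm/LT(g_3))·g_3 = 2ab.
Reduce S modulo (g_1, g_2, g_3, g_4) in that order:
  leading term ab: subtract (⅔)·g_1 from 2ab → -6b
  leading term b: no divisor's leading term divides it; move -6b to the remainder.
The remainder -6b is nonzero, so it would be added as the next basis element.

S(g_1, g_3) = 2ab; remainder on division = -6b.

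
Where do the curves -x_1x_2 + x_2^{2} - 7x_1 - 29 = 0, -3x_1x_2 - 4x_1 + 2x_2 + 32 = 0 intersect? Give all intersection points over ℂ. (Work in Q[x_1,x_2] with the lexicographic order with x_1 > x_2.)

{(-2, -5), (-11*sqrt(985)/102 - 163/102, 13/6 - sqrt(985)/6), (-163/102 + 11*sqrt(985)/102, 13/6 + sqrt(985)/6)}

Compute a lex Gröbner basis by Buchberger's algorithm.
f_1 = -x_1x_2 - 7x_1 + x_2^{2} - 29, LT = x_1x_2.
f_2 = -3x_1x_2 - 4x_1 + 2x_2 + 32, LT = x_1x_2.

S(f_1,f_2): lcm = x_1x_2. S = \tfrac{17}{3}x_1 - x_2^{2} + \tfrac{2}{3}x_2 + \tfrac{119}{3}.
  reduce S modulo (f_1, f_2):
  remainder \tfrac{17}{3}x_1 - x_2^{2} + \tfrac{2}{3}x_2 + \tfrac{119}{3} ≠ 0; add h_3 = \tfrac{17}{3}x_1 - x_2^{2} + \tfrac{2}{3}x_2 + \tfrac{119}{3} to the basis.

S(f_1,h_3): lcm = x_1x_2. S = 7x_1 + \tfrac{3}{17}x_2^{3} - \tfrac{19}{17}x_2^{2} - 7x_2 + 29.
  reduce S modulo (f_1, f_2, h_3):
  remainder \tfrac{3}{17}x_2^{3} + \tfrac{2}{17}x_2^{2} - \tfrac{133}{17}x_2 - 20 ≠ 0; add h_4 = \tfrac{3}{17}x_2^{3} + \tfrac{2}{17}x_2^{2} - \tfrac{133}{17}x_2 - 20 to the basis.

The other S-polynomials (S(f_2,h_3), S(f_1,h_4), S(f_2,h_4), S(h_3,h_4)) all reduce to 0 modulo the current basis, so we have a Gröbner basis.
Inter-reduce: drop elements whose leading term is divisible by another's, tail-reduce, and make monic.
Reduced Gröbner basis: {x_1 - \tfrac{3}{17}x_2^{2} + \tfrac{2}{17}x_2 + 7, x_2^{3} + \tfrac{2}{3}x_2^{2} - \tfrac{133}{3}x_2 - \tfrac{340}{3}}.

The lex basis is triangular: the last element involves only x_2. Solving x_2^{3} + \tfrac{2}{3}x_2^{2} - \tfrac{133}{3}x_2 - \tfrac{340}{3} = 0 gives x_2 ∈ {-5, 13/6 - sqrt(985)/6, 13/6 + sqrt(985)/6}; substituting each value into the earlier elements determines the remaining variables.
  x_2 = -5: the earlier basis element becomes x_1 + 2 = 0, giving x_1 = -2 — point (-2, -5).
  x_2 = 13/6 - sqrt(985)/6: the earlier basis element becomes x_1 + 163/102 + 11*sqrt(985)/102 = 0, giving x_1 = -11*sqrt(985)/102 - 163/102 — point (-11*sqrt(985)/102 - 163/102, 13/6 - sqrt(985)/6).
  x_2 = 13/6 + sqrt(985)/6: the earlier basis element becomes x_1 - 11*sqrt(985)/102 + 163/102 = 0, giving x_1 = -163/102 + 11*sqrt(985)/102 — point (-163/102 + 11*sqrt(985)/102, 13/6 + sqrt(985)/6).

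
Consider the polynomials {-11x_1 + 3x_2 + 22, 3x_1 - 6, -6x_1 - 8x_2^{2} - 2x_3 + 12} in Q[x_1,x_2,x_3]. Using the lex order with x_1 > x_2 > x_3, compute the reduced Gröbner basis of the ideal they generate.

Buchberger's algorithm terminates because the ascending chain of leading-term ideals stabilizes.

f_1 = -11x_1 + 3x_2 + 22, LT = x_1.
f_2 = 3x_1 - 6, LT = x_1.
f_3 = -6x_1 - 8x_2^{2} - 2x_3 + 12, LT = x_1.

S(f_1,f_2): lcm = x_1. S = -\tfrac{3}{11}x_2.
  leading term x_2: no divisor's leading term divides it; move -\tfrac{3}{11}x_2 to the remainder.
  remainder -\tfrac{3}{11}x_2 ≠ 0; add g_4 = -\tfrac{3}{11}x_2 to the basis.

S(f_1,f_3): lcm = x_1. S = -\tfrac{4}{3}x_2^{2} - \tfrac{3}{11}x_2 - \tfrac{1}{3}x_3.
  leading term x_2^{2}: subtract (\tfrac{44}{9}x_2)·g_4 from -\tfrac{4}{3}x_2^{2} - \tfrac{3}{11}x_2 - \tfrac{1}{3}x_3 → -\tfrac{3}{11}x_2 - \tfrac{1}{3}x_3
  leading term x_2: subtract (1)·g_4 from -\tfrac{3}{11}x_2 - \tfrac{1}{3}x_3 → -\tfrac{1}{3}x_3
  leading term x_3: no divisor's leading term divides it; move -\tfrac{1}{3}x_3 to the remainder.
  remainder -\tfrac{1}{3}x_3 ≠ 0; add g_5 = -\tfrac{1}{3}x_3 to the basis.

The other S-polynomials (S(f_2,f_3), S(f_1,g_4), S(f_2,g_4), S(f_3,g_4), S(f_1,g_5), S(f_2,g_5), S(f_3,g_5), S(g_4,g_5)) all reduce to 0 modulo the current basis, so we have a Gröbner basis.
Inter-reduce: drop elements whose leading term is divisible by another's, tail-reduce, and make monic.

G = {x_1 - 2, x_2, x_3}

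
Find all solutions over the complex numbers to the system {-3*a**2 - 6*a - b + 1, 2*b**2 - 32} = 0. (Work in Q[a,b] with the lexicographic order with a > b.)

{(-1 + 2*sqrt(6)/3, -4), (-2*sqrt(6)/3 - 1, -4), (-1, 4)}

Compute a lex Gröbner basis by Buchberger's algorithm.
f_1 = -3*a**2 - 6*a - b + 1, LT = a**2.
f_2 = 2*b**2 - 32, LT = b**2.

The S-polynomials (S(f_1,f_2)) all reduce to 0 modulo the current basis, so we have a Gröbner basis.
Inter-reduce: drop elements whose leading term is divisible by another's, tail-reduce, and make monic.
Reduced Gröbner basis: {a**2 + 2*a + 1/3*b - 1/3, b**2 - 16}.

Elimination: the polynomial b**2 - 16 lies in the elimination ideal for b, so b ∈ {-4, 4}. For each such b, the remaining basis elements (now univariate) give the rest of the solution.
  b = -4: the earlier basis element becomes a**2 + 2*a - 5/3 = 0, giving a = -1 + 2*sqrt(6)/3, -2*sqrt(6)/3 - 1 — points (-1 + 2*sqrt(6)/3, -4), (-2*sqrt(6)/3 - 1, -4).
  b = 4: the earlier basis element becomes a**2 + 2*a + 1 = 0, giving a = -1 — point (-1, 4).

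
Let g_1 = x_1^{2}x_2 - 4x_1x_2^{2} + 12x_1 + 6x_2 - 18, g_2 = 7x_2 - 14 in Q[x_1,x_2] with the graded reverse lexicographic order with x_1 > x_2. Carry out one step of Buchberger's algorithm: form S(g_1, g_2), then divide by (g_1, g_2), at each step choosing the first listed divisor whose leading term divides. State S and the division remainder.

lcm(LM(g_1), LM(g_2)) = x_1^{2}x_2.
S = (lcm/LT(g_1))·g_1 − (lcm/LT(g_2))·g_2 = -4x_1x_2^{2} + 2x_1^{2} + 12x_1 + 6x_2 - 18.
Reduce S modulo (g_1, g_2) in that order:
  leading term x_1x_2^{2}: subtract (-\tfrac{4}{7}x_1x_2)·g_2 from -4x_1x_2^{2} + 2x_1^{2} + 12x_1 + 6x_2 - 18 → 2x_1^{2} - 8x_1x_2 + 12x_1 + 6x_2 - 18
  leading term x_1^{2}: no divisor's leading term divides it; move 2x_1^{2} to the remainder.
  leading term x_1x_2: subtract (-\tfrac{8}{7}x_1)·g_2 from -8x_1x_2 + 12x_1 + 6x_2 - 18 → -4x_1 + 6x_2 - 18
  leading term x_1: no divisor's leading term divides it; move -4x_1 to the remainder.
  leading term x_2: subtract (\tfrac{6}{7})·g_2 from 6x_2 - 18 → -6
  leading term 1: no divisor's leading term divides it; move -6 to the remainder.
The remainder 2x_1^{2} - 4x_1 - 6 is nonzero, so it would be added as the next basis element.

S(g_1, g_2) = -4x_1x_2^{2} + 2x_1^{2} + 12x_1 + 6x_2 - 18; remainder on division = 2x_1^{2} - 4x_1 - 6.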